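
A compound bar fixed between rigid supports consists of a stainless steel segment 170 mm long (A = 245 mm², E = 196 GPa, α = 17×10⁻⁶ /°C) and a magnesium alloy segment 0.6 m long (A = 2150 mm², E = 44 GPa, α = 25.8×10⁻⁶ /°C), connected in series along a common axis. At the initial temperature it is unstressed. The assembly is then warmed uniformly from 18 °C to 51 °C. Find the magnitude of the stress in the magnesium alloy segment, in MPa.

σ ≈ 28.5 MPa (compressive)

Free thermal expansion of the whole bar: Σ αᵢΔT Lᵢ = 17×10⁻⁶×33×170 + 25.8×10⁻⁶×33×600 = 0.6062 mm.
The rigid supports impose zero overall length change; the single axial force P common to all segments must satisfy P Σ Lᵢ/(AᵢEᵢ) = δ_free.
Σ Lᵢ/(AᵢEᵢ) = 170/(245×196×10³) + 600/(2150×44×10³) = 9.883×10⁻⁶ mm/N.
P = 0.6062 / 9.883×10⁻⁶ = 61340 N = 61.34 kN, compressive.
σ_{magnesium alloy} = P / A = 61340 / 2150 = 28.53 MPa.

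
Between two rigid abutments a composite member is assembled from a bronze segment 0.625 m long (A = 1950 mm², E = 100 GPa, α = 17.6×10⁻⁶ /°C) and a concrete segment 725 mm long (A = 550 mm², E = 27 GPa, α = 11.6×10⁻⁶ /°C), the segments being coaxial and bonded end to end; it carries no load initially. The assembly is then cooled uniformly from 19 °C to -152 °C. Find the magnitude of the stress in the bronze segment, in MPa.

σ ≈ 32.7 MPa (tensile)

If the supports were absent, the total length change would be Σ αᵢΔT Lᵢ = 17.6×10⁻⁶×171×625 + 11.6×10⁻⁶×171×725 = 3.319 mm.
The rigid supports impose zero overall length change; the single axial force P common to all segments must satisfy P Σ Lᵢ/(AᵢEᵢ) = δ_free.
Σ Lᵢ/(AᵢEᵢ) = 625/(1950×100×10³) + 725/(550×27×10³) = 5.203×10⁻⁵ mm/N.
P = 3.319 / 5.203×10⁻⁵ = 63800 N = 63.8 kN, tensile.
σ_{bronze} = P / A = 63800 / 1950 = 32.72 MPa.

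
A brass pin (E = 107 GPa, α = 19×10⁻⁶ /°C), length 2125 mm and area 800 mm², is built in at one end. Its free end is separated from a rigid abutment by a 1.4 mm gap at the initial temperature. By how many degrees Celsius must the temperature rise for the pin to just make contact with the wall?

ΔT ≈ 34.7 °C

Contact occurs when the free expansion equals the gap: αΔT L = 1.4 mm.
So ΔT = g/(αL) = 1.4/(19×10⁻⁶ × 2125) = 34.67 °C.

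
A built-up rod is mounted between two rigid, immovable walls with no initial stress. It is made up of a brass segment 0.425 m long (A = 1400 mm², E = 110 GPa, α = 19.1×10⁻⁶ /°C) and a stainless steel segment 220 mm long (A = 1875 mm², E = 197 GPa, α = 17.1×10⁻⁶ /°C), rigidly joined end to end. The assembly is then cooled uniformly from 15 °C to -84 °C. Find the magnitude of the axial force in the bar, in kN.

P ≈ 351 kN (tensile)

If the supports were absent, the total length change would be Σ αᵢΔT Lᵢ = 19.1×10⁻⁶×99×425 + 17.1×10⁻⁶×99×220 = 1.176 mm.
The rigid supports impose zero overall length change; the single axial force P common to all segments must satisfy P Σ Lᵢ/(AᵢEᵢ) = δ_free.
The series flexibility is Σ Lᵢ/(AᵢEᵢ) = 425/(1400×110×10³) + 220/(1875×197×10³) = 3.355×10⁻⁶ mm/N.
Hence P = δ_free / Σ(L/AE) = 1.176/3.355×10⁻⁶ = 350.5 kN (tensile).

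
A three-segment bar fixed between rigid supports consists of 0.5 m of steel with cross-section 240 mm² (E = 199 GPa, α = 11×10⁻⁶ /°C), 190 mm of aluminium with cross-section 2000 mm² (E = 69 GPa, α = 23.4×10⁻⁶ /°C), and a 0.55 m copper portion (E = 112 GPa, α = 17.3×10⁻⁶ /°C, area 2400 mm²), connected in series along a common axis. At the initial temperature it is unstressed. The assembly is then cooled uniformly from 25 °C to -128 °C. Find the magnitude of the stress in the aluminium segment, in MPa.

With the walls removed the bar would change length by δ_free = Σ αᵢΔT Lᵢ = 11×10⁻⁶×153×500 + 23.4×10⁻⁶×153×190 + 17.3×10⁻⁶×153×550 = 2.978 mm.
Since the ends are fixed, an axial force P builds up, equal in every segment, with P · Σ Lᵢ/(AᵢEᵢ) = δ_free.
Σ Lᵢ/(AᵢEᵢ) = 500/(240×199×10³) + 190/(2000×69×10³) + 550/(2400×112×10³) = 1.389×10⁻⁵ mm/N.
Hence P = δ_free / Σ(L/AE) = 2.978/1.389×10⁻⁵ = 214.3 kN (tensile).
σ_{aluminium} = P / A = 214300 / 2000 = 107.2 MPa.

σ ≈ 107 MPa (tensile)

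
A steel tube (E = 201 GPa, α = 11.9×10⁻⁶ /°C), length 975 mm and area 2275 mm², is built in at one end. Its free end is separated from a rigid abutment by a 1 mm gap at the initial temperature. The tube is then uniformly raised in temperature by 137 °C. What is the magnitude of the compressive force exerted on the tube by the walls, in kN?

Free thermal elongation = αΔT L = 11.9×10⁻⁶ × 137 × 975 = 1.59 mm.
After closing the 1 mm clearance, 1.59 − 1 = 0.5895 mm of expansion remains to be suppressed by the wall.
Compatibility: PL/(AE) = 0.5895 mm, so σ = P/A = E × (0.5895/975) = 121.5 MPa.
Force on the wall = σA = 121.5 × 2275 mm² = 276.5 kN.

P ≈ 276 kN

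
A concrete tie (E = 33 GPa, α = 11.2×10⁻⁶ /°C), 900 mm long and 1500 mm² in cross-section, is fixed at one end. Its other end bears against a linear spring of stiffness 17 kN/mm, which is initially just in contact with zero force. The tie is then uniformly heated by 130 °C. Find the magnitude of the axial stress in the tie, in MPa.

σ ≈ 11.3 MPa (compressive)

The unrestrained thermal change is αΔT L = 11.2×10⁻⁶ × 130 × 900 = 1.31 mm.
Let P be the compressive force at the spring. The tie shortens elastically by PL/(AE) and the spring compresses by P/k; together these equal δ_free.
So P = δ_free / [L/(AE) + 1/k] = 1.31 / [ 900/(1500×33×10³) + 1/(17×10³) ].
P = 1.31 / 7.701×10⁻⁵ = 17020 N.
σ = P/A = 17020/1500 = 11.34 MPa.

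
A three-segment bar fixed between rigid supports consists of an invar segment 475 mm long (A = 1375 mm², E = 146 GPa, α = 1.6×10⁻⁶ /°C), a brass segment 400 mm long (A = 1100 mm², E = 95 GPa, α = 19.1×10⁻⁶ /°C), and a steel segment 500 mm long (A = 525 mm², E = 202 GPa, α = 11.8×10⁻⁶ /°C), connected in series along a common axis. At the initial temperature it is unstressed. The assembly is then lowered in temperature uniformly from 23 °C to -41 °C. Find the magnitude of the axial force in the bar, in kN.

P ≈ 83.9 kN (tensile)

Free thermal contraction of the whole bar: Σ αᵢΔT Lᵢ = 1.6×10⁻⁶×64×475 + 19.1×10⁻⁶×64×400 + 11.8×10⁻⁶×64×500 = 0.9152 mm.
The walls prevent any net length change, so an axial force P (same in every segment) develops. Compatibility: P · Σ Lᵢ/(AᵢEᵢ) = δ_free.
Σ Lᵢ/(AᵢEᵢ) = 475/(1375×146×10³) + 400/(1100×95×10³) + 500/(525×202×10³) = 1.091×10⁻⁵ mm/N.
Hence P = δ_free / Σ(L/AE) = 0.9152/1.091×10⁻⁵ = 83.9 kN (tensile).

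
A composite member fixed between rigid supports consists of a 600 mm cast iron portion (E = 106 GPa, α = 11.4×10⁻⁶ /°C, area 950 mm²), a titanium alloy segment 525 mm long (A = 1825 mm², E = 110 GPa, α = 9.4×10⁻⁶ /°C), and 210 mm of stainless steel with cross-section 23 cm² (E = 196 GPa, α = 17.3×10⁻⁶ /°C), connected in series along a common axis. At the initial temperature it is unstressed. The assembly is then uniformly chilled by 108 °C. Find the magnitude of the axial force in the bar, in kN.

P ≈ 184 kN (tensile)

With the walls removed the bar would change length by δ_free = Σ αᵢΔT Lᵢ = 11.4×10⁻⁶×108×600 + 9.4×10⁻⁶×108×525 + 17.3×10⁻⁶×108×210 = 1.664 mm.
Since the ends are fixed, an axial force P builds up, equal in every segment, with P · Σ Lᵢ/(AᵢEᵢ) = δ_free.
Σ Lᵢ/(AᵢEᵢ) = 600/(950×106×10³) + 525/(1825×110×10³) + 210/(2300×196×10³) = 9.039×10⁻⁶ mm/N.
Hence P = δ_free / Σ(L/AE) = 1.664/9.039×10⁻⁶ = 184.1 kN (tensile).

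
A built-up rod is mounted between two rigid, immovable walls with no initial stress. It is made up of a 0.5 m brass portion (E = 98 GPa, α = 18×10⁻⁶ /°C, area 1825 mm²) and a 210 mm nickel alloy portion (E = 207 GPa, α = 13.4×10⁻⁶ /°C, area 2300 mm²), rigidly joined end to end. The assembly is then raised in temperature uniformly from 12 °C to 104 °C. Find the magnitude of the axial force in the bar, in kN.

With the walls removed the bar would change length by δ_free = Σ αᵢΔT Lᵢ = 18×10⁻⁶×92×500 + 13.4×10⁻⁶×92×210 = 1.087 mm.
The walls prevent any net length change, so an axial force P (same in every segment) develops. Compatibility: P · Σ Lᵢ/(AᵢEᵢ) = δ_free.
Σ Lᵢ/(AᵢEᵢ) = 500/(1825×98×10³) + 210/(2300×207×10³) = 3.237×10⁻⁶ mm/N.
So P = 1.087 / 3.237×10⁻⁶ = 335.8 kN, compressive.

P ≈ 336 kN (compressive)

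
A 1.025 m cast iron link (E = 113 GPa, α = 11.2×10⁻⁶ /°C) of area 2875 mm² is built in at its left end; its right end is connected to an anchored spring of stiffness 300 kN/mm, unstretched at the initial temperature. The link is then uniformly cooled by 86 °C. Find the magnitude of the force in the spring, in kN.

P ≈ 152 kN

The unrestrained thermal change is αΔT L = 11.2×10⁻⁶ × 86 × 1025 = 0.9873 mm.
Let P be the tensile force in the spring. The link extends elastically by PL/(AE) and the spring stretches by P/k; together these equal δ_free.
So P = δ_free / [L/(AE) + 1/k] = 0.9873 / [ 1025/(2875×113×10³) + 1/(300×10³) ].
P = 0.9873 / 6.488×10⁻⁶ = 152200 N.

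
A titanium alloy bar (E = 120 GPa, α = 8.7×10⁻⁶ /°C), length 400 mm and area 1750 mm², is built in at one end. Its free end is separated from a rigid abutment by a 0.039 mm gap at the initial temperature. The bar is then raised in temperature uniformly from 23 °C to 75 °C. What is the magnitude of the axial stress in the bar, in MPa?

Free thermal elongation = αΔT L = 8.7×10⁻⁶ × 52 × 400 = 0.181 mm.
The gap closes (δ_free > 0.039 mm) and the wall then resists a further 0.181 − 0.039 = 0.142 mm of expansion.
That suppressed elongation corresponds to σ = E·Δ/L = 120×10³ × 0.142/400 = 42.59 MPa.

σ ≈ 42.6 MPa (compressive)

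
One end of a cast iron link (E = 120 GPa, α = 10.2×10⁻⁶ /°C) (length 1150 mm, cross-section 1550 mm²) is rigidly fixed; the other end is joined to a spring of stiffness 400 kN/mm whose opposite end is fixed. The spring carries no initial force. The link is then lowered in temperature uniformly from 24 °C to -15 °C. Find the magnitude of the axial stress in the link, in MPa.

If the spring were absent the link would shorten by αΔT L = 10.2×10⁻⁶ × 39 × 1150 = 0.4575 mm.
With a force P in the spring, the elastic change of the link is PL/(AE) and that of the spring is P/k; compatibility requires their sum to equal δ_free.
P [ L/(AE) + 1/k ] = δ_free → P [ 1150/(1550×120×10³) + 1/(400×10³) ] = 0.4575.
P = 0.4575 / 8.683×10⁻⁶ = 52690 N.
σ = P/A = 52690/1550 = 33.99 MPa.

σ ≈ 34 MPa (tensile)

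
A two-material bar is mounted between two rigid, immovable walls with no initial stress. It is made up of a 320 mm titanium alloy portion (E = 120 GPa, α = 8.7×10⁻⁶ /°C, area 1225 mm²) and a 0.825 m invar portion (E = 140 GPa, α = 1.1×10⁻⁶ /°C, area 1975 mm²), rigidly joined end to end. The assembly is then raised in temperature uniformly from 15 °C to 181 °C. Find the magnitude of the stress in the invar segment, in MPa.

With the walls removed the bar would change length by δ_free = Σ αᵢΔT Lᵢ = 8.7×10⁻⁶×166×320 + 1.1×10⁻⁶×166×825 = 0.6128 mm.
Since the ends are fixed, an axial force P builds up, equal in every segment, with P · Σ Lᵢ/(AᵢEᵢ) = δ_free.
The series flexibility is Σ Lᵢ/(AᵢEᵢ) = 320/(1225×120×10³) + 825/(1975×140×10³) = 5.161×10⁻⁶ mm/N.
P = 0.6128 / 5.161×10⁻⁶ = 118700 N = 118.7 kN, compressive.
σ_{invar} = P / A = 118700 / 1975 = 60.12 MPa.

σ ≈ 60.1 MPa (compressive)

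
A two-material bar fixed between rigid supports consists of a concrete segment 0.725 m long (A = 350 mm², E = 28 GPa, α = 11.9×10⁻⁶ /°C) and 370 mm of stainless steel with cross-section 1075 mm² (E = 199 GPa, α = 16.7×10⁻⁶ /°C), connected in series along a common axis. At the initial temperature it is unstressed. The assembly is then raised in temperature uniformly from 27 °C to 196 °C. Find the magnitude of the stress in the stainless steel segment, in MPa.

σ ≈ 30.7 MPa (compressive)

If the supports were absent, the total length change would be Σ αᵢΔT Lᵢ = 11.9×10⁻⁶×169×725 + 16.7×10⁻⁶×169×370 = 2.502 mm.
The rigid supports impose zero overall length change; the single axial force P common to all segments must satisfy P Σ Lᵢ/(AᵢEᵢ) = δ_free.
The series flexibility is Σ Lᵢ/(AᵢEᵢ) = 725/(350×28×10³) + 370/(1075×199×10³) = 7.571×10⁻⁵ mm/N.
P = 2.502 / 7.571×10⁻⁵ = 33050 N = 33.05 kN, compressive.
σ_{stainless steel} = P / A = 33050 / 1075 = 30.75 MPa.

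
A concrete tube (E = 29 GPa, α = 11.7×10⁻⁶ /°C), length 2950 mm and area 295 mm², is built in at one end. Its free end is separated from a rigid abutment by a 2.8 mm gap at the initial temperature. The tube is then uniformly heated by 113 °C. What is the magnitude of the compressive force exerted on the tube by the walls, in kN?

Unrestrained expansion: δ_free = αΔT L = 11.7×10⁻⁶ × 113 × 2950 = 3.9 mm.
The gap closes (δ_free > 2.8 mm) and the wall then resists a further 3.9 − 2.8 = 1.1 mm of expansion.
Compatibility: PL/(AE) = 1.1 mm, so σ = P/A = E × (1.1/2950) = 10.82 MPa.
Force on the wall = σA = 10.82 × 295 mm² = 3.191 kN.

P ≈ 3.19 kN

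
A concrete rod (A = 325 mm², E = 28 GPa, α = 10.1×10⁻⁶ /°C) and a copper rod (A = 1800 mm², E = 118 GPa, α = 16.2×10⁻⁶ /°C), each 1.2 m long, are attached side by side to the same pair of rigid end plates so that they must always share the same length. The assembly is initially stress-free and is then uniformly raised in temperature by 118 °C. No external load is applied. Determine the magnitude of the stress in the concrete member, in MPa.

Both members must finish at the same length. With the larger α, the copper tends to over-expand; the plates restrain it, putting the copper in compression and the concrete in tension. With no external load the two internal forces are equal and opposite, magnitude P.
Compatibility of the two members (thermal + elastic change equal): (α₁ − α₂)ΔT = P·[1/(A₁E₁) + 1/(A₂E₂)].
|α₁ − α₂|·ΔT = 6.1×10⁻⁶ × 118 = 0.0007198.
1/(A₁E₁) + 1/(A₂E₂) = 1/(325×28×10³) + 1/(1800×118×10³) = 1.146×10⁻⁷ N⁻¹.
P = 0.0007198 / 1.146×10⁻⁷ = 6281 N = 6.281 kN.
σ_{concrete} = P/A₁ = 6281/325 = 19.33 MPa, tensile.

σ ≈ 19.3 MPa (tensile)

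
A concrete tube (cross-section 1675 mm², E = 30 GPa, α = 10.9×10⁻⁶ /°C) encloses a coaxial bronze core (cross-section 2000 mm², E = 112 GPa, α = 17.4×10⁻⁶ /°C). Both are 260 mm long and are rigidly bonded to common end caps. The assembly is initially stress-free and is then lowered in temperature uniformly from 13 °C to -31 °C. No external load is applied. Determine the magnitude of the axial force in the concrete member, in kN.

P ≈ 11.7 kN (compressive in the concrete)

Equilibrium of a rigid end plate with no external load gives equal and opposite internal forces ±P in the two members. Since α_{bronze} > α_{concrete}, cooling drives the bronze into tension and the concrete into compression.
Compatibility of the two members (thermal + elastic change equal): (α₁ − α₂)ΔT = P·[1/(A₁E₁) + 1/(A₂E₂)].
|α₁ − α₂|·ΔT = 6.5×10⁻⁶ × 44 = 0.000286.
1/(A₁E₁) + 1/(A₂E₂) = 1/(1675×30×10³) + 1/(2000×112×10³) = 2.436×10⁻⁸ N⁻¹.
So P = 0.000286 / 2.436×10⁻⁸ = 11.74 kN.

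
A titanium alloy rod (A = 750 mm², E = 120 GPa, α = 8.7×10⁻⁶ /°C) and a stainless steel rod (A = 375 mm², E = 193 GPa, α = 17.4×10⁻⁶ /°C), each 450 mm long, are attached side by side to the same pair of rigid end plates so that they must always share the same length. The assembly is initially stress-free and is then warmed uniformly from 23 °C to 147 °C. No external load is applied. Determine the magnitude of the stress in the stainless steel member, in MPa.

The stainless steel has the larger α, so on heating it would change length more than the titanium alloy if both were free. The rigid plates force a common final length, so the stainless steel is put into compression and the titanium alloy into tension, with equal and opposite forces P (no external load).
Compatibility of the two members (thermal + elastic change equal): (α₁ − α₂)ΔT = P·[1/(A₁E₁) + 1/(A₂E₂)].
|α₁ − α₂|·ΔT = 8.7×10⁻⁶ × 124 = 0.001079.
1/(A₁E₁) + 1/(A₂E₂) = 1/(750×120×10³) + 1/(375×193×10³) = 2.493×10⁻⁸ N⁻¹.
P = 0.001079 / 2.493×10⁻⁸ = 43280 N = 43.28 kN.
σ_{stainless steel} = P/A₂ = 43280/375 = 115.4 MPa, compressive.

σ ≈ 115 MPa (compressive)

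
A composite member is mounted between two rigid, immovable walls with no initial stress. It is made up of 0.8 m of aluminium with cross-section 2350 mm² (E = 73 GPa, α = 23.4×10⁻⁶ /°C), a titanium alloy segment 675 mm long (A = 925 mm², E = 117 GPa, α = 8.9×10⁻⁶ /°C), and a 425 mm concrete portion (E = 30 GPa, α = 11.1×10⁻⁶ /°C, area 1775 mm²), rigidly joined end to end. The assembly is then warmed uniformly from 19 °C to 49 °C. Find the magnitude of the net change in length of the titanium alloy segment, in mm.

|ΔL| ≈ 0.112 mm

If the supports were absent, the total length change would be Σ αᵢΔT Lᵢ = 23.4×10⁻⁶×30×800 + 8.9×10⁻⁶×30×675 + 11.1×10⁻⁶×30×425 = 0.8833 mm.
Since the ends are fixed, an axial force P builds up, equal in every segment, with P · Σ Lᵢ/(AᵢEᵢ) = δ_free.
Σ Lᵢ/(AᵢEᵢ) = 800/(2350×73×10³) + 675/(925×117×10³) + 425/(1775×30×10³) = 1.888×10⁻⁵ mm/N.
So P = 0.8833 / 1.888×10⁻⁵ = 46.78 kN, compressive.
For the titanium alloy segment, free thermal change = 8.9×10⁻⁶×30×675 = 0.1802 mm and elastic change from P = 46780×675/(925×117×10³) = 0.2918 mm; these oppose, so the net change is 0.112 mm (segment shortens).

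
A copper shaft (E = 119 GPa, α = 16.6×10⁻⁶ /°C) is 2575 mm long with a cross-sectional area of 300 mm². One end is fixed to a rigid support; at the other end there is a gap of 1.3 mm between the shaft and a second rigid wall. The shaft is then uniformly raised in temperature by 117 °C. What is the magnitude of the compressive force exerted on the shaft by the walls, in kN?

Unrestrained expansion: δ_free = αΔT L = 16.6×10⁻⁶ × 117 × 2575 = 5.001 mm.
This exceeds the 1.3 mm gap, so the wall pushes back. The portion of expansion that must be recovered elastically is δ_free − gap = 5.001 − 1.3 = 3.701 mm.
That suppressed elongation corresponds to σ = E·Δ/L = 119×10³ × 3.701/2575 = 171 MPa.
Force on the wall = σA = 171 × 300 mm² = 51.31 kN.

P ≈ 51.3 kN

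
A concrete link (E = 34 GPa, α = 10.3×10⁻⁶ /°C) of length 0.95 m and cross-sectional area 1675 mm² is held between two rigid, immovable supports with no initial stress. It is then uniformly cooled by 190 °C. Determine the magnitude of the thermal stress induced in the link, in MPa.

σ ≈ 66.5 MPa (tensile)

Because both ends are immovable the net strain is zero, and the suppressed thermal strain is αΔT = 10.3×10⁻⁶ × 190 = 1957×10⁻⁶.
σ = EαΔT = 34×10³ × 10.3×10⁻⁶ × 190 = 66.54 MPa (tensile; the link is trying to contract).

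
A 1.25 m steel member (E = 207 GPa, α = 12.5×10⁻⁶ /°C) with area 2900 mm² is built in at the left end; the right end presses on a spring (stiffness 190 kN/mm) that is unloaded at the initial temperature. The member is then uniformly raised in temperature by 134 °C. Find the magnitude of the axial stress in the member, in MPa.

Free thermal expansion: δ_free = αΔT L = 12.5×10⁻⁶ × 134 × 1250 = 2.094 mm.
With a force P in the spring, the elastic change of the member is PL/(AE) and that of the spring is P/k; compatibility requires their sum to equal δ_free.
P [ L/(AE) + 1/k ] = δ_free → P [ 1250/(2900×207×10³) + 1/(190×10³) ] = 2.094.
P = 2.094 / 7.345×10⁻⁶ = 285000 N.
σ = P/A = 285000/2900 = 98.29 MPa.

σ ≈ 98.3 MPa (compressive)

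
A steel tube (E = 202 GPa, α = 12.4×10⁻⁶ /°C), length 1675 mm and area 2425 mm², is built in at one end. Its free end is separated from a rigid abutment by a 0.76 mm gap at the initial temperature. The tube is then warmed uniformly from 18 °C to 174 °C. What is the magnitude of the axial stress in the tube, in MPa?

σ ≈ 299 MPa (compressive)

Unrestrained expansion: δ_free = αΔT L = 12.4×10⁻⁶ × 156 × 1675 = 3.24 mm.
The gap closes (δ_free > 0.76 mm) and the wall then resists a further 3.24 − 0.76 = 2.48 mm of expansion.
So σ = E(δ_free − g)/L = 202×10³ × 2.48/1675 = 299.1 MPa.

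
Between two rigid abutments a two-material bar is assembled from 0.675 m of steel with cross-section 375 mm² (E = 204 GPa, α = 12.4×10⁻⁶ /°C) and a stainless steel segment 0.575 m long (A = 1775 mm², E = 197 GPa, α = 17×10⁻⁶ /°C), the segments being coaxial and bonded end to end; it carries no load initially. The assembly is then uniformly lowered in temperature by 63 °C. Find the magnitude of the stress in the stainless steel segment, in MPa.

If the supports were absent, the total length change would be Σ αᵢΔT Lᵢ = 12.4×10⁻⁶×63×675 + 17×10⁻⁶×63×575 = 1.143 mm.
The walls prevent any net length change, so an axial force P (same in every segment) develops. Compatibility: P · Σ Lᵢ/(AᵢEᵢ) = δ_free.
Σ Lᵢ/(AᵢEᵢ) = 675/(375×204×10³) + 575/(1775×197×10³) = 1.047×10⁻⁵ mm/N.
P = 1.143 / 1.047×10⁻⁵ = 109200 N = 109.2 kN, tensile.
σ_{stainless steel} = P / A = 109200 / 1775 = 61.52 MPa.

σ ≈ 61.5 MPa (tensile)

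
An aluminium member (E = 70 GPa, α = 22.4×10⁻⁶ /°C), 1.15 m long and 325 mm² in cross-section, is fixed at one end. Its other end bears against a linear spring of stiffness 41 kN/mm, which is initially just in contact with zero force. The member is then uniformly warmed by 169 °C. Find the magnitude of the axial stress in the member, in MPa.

The unrestrained thermal change is αΔT L = 22.4×10⁻⁶ × 169 × 1150 = 4.353 mm.
Let P be the compressive force at the spring. The member shortens elastically by PL/(AE) and the spring compresses by P/k; together these equal δ_free.
P [ L/(AE) + 1/k ] = δ_free → P [ 1150/(325×70×10³) + 1/(41×10³) ] = 4.353.
P = 4.353 / 7.494×10⁻⁵ = 58090 N.
σ = P/A = 58090/325 = 178.7 MPa.

σ ≈ 179 MPa (compressive)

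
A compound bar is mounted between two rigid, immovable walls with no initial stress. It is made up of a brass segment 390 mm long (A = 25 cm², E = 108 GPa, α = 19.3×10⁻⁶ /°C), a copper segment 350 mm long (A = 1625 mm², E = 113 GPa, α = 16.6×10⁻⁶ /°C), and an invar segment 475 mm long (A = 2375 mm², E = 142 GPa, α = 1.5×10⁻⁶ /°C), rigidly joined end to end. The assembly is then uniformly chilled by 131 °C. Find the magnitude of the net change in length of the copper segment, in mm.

If the supports were absent, the total length change would be Σ αᵢΔT Lᵢ = 19.3×10⁻⁶×131×390 + 16.6×10⁻⁶×131×350 + 1.5×10⁻⁶×131×475 = 1.84 mm.
The walls prevent any net length change, so an axial force P (same in every segment) develops. Compatibility: P · Σ Lᵢ/(AᵢEᵢ) = δ_free.
The series flexibility is Σ Lᵢ/(AᵢEᵢ) = 390/(2500×108×10³) + 350/(1625×113×10³) + 475/(2375×142×10³) = 4.759×10⁻⁶ mm/N.
Hence P = δ_free / Σ(L/AE) = 1.84/4.759×10⁻⁶ = 386.7 kN (tensile).
For the copper segment, free thermal change = 16.6×10⁻⁶×131×350 = 0.7611 mm and elastic change from P = 386700×350/(1625×113×10³) = 0.7372 mm; these oppose, so the net change is 0.024 mm (segment shortens).

|ΔL| ≈ 0.024 mm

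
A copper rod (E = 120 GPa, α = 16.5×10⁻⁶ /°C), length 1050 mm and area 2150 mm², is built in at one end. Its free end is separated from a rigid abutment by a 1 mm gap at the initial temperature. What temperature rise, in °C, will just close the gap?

Contact occurs when the free expansion equals the gap: αΔT L = 1 mm.
So ΔT = g/(αL) = 1/(16.5×10⁻⁶ × 1050) = 57.72 °C.

ΔT ≈ 57.7 °C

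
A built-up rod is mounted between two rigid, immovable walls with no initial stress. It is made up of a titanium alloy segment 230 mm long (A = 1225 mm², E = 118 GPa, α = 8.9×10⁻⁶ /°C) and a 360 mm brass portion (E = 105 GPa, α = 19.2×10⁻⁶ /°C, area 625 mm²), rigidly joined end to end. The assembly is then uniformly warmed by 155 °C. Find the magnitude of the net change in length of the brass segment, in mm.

With the walls removed the bar would change length by δ_free = Σ αᵢΔT Lᵢ = 8.9×10⁻⁶×155×230 + 19.2×10⁻⁶×155×360 = 1.389 mm.
The walls prevent any net length change, so an axial force P (same in every segment) develops. Compatibility: P · Σ Lᵢ/(AᵢEᵢ) = δ_free.
The series flexibility is Σ Lᵢ/(AᵢEᵢ) = 230/(1225×118×10³) + 360/(625×105×10³) = 7.077×10⁻⁶ mm/N.
Hence P = δ_free / Σ(L/AE) = 1.389/7.077×10⁻⁶ = 196.2 kN (compressive).
For the brass segment, free thermal change = 19.2×10⁻⁶×155×360 = 1.071 mm and elastic change from P = 196200×360/(625×105×10³) = 1.076 mm; these oppose, so the net change is 0.00507 mm (segment shortens).

|ΔL| ≈ 0.00507 mm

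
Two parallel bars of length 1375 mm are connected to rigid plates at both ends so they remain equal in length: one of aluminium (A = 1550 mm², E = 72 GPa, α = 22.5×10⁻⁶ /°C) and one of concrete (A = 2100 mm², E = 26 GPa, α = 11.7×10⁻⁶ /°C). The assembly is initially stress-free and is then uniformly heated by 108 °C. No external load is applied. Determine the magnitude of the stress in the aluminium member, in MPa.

Both members must finish at the same length. With the larger α, the aluminium tends to over-expand; the plates restrain it, putting the aluminium in compression and the concrete in tension. With no external load the two internal forces are equal and opposite, magnitude P.
Compatibility of the two members (thermal + elastic change equal): (α₁ − α₂)ΔT = P·[1/(A₁E₁) + 1/(A₂E₂)].
|α₁ − α₂|·ΔT = 10.8×10⁻⁶ × 108 = 0.001166.
1/(A₁E₁) + 1/(A₂E₂) = 1/(1550×72×10³) + 1/(2100×26×10³) = 2.728×10⁻⁸ N⁻¹.
So P = 0.001166 / 2.728×10⁻⁸ = 42.76 kN.
σ_{aluminium} = P/A₁ = 42760/1550 = 27.59 MPa, compressive.

σ ≈ 27.6 MPa (compressive)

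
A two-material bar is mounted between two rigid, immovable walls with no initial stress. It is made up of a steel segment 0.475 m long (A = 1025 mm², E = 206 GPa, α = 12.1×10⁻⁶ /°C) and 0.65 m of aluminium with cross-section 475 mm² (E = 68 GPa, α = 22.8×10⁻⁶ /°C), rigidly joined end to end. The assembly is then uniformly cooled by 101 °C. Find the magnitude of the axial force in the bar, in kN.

P ≈ 92.8 kN (tensile)

Free thermal contraction of the whole bar: Σ αᵢΔT Lᵢ = 12.1×10⁻⁶×101×475 + 22.8×10⁻⁶×101×650 = 2.077 mm.
Since the ends are fixed, an axial force P builds up, equal in every segment, with P · Σ Lᵢ/(AᵢEᵢ) = δ_free.
The series flexibility is Σ Lᵢ/(AᵢEᵢ) = 475/(1025×206×10³) + 650/(475×68×10³) = 2.237×10⁻⁵ mm/N.
Hence P = δ_free / Σ(L/AE) = 2.077/2.237×10⁻⁵ = 92.85 kN (tensile).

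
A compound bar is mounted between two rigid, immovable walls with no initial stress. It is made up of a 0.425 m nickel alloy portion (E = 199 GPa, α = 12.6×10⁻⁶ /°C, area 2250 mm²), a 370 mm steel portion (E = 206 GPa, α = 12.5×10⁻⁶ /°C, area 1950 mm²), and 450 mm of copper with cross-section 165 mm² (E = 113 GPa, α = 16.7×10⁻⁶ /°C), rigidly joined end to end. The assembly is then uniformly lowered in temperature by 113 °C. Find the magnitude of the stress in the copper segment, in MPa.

Free thermal contraction of the whole bar: Σ αᵢΔT Lᵢ = 12.6×10⁻⁶×113×425 + 12.5×10⁻⁶×113×370 + 16.7×10⁻⁶×113×450 = 1.977 mm.
The rigid supports impose zero overall length change; the single axial force P common to all segments must satisfy P Σ Lᵢ/(AᵢEᵢ) = δ_free.
The series flexibility is Σ Lᵢ/(AᵢEᵢ) = 425/(2250×199×10³) + 370/(1950×206×10³) + 450/(165×113×10³) = 2.601×10⁻⁵ mm/N.
P = 1.977 / 2.601×10⁻⁵ = 76020 N = 76.02 kN, tensile.
σ_{copper} = P / A = 76020 / 165 = 460.7 MPa.

σ ≈ 461 MPa (tensile)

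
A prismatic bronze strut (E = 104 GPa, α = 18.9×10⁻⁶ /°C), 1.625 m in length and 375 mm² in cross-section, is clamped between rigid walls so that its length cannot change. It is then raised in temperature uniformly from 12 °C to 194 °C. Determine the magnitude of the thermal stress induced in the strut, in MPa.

Because both ends are immovable the net strain is zero, and the suppressed thermal strain is αΔT = 18.9×10⁻⁶ × 182 = 3439.8×10⁻⁶.
The stress required to suppress this strain is σ = Eε = 104×10³ × 3439.8×10⁻⁶ = 357.7 MPa, compressive since the strut is trying to expand.

σ ≈ 358 MPa (compressive)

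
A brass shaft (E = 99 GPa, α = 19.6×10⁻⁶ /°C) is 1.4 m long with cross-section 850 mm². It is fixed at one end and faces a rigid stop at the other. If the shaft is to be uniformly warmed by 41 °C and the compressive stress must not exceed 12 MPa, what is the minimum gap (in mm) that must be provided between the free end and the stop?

g ≈ 0.955 mm

With no wall the shaft would lengthen by αΔT L = 19.6×10⁻⁶ × 41 × 1400 = 1.125 mm.
At the allowable stress the elastic shortening the wall may impose is σL/E = 12 × 1400 / (99×10³) = 0.1697 mm.
The gap must absorb the remainder: g_min = 1.125 − 0.1697 = 0.9553 mm.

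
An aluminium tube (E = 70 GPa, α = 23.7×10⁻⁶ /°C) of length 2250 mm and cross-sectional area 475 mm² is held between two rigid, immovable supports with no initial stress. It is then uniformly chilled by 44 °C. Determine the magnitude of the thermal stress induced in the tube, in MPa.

Because both ends are immovable the net strain is zero, and the suppressed thermal strain is αΔT = 23.7×10⁻⁶ × 44 = 1042.8×10⁻⁶.
The stress required to suppress this strain is σ = Eε = 70×10³ × 1042.8×10⁻⁶ = 73 MPa, tensile since the tube is trying to contract.

σ ≈ 73 MPa (tensile)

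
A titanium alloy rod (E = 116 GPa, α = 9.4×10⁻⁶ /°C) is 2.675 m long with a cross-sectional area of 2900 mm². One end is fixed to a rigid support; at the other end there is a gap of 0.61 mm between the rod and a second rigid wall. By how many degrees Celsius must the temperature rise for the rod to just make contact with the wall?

ΔT ≈ 24.3 °C

Contact occurs when the free expansion equals the gap: αΔT L = 0.61 mm.
So ΔT = g/(αL) = 0.61/(9.4×10⁻⁶ × 2675) = 24.26 °C.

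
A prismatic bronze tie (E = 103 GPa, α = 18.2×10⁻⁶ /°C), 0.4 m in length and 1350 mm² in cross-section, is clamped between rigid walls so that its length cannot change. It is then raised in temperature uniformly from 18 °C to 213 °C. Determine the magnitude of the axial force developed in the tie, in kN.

P ≈ 493 kN (compressive)

Full restraint means ε = 0, so the stress is σ = EαΔT = 103×10³ × 18.2×10⁻⁶ × 195 = 365.5 MPa.
P = AEαΔT = 1350 × 103×10³ × 18.2×10⁻⁶ × 195 = 493.5 kN (compressive).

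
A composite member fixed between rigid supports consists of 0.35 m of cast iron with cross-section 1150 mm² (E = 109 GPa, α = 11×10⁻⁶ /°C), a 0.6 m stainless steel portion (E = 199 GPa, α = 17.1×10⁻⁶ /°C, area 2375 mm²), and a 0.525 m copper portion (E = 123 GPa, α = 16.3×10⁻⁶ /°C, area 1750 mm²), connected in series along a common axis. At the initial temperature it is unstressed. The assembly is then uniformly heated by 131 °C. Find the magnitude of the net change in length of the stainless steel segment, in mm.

|ΔL| ≈ 0.764 mm

Free thermal expansion of the whole bar: Σ αᵢΔT Lᵢ = 11×10⁻⁶×131×350 + 17.1×10⁻⁶×131×600 + 16.3×10⁻⁶×131×525 = 2.969 mm.
The rigid supports impose zero overall length change; the single axial force P common to all segments must satisfy P Σ Lᵢ/(AᵢEᵢ) = δ_free.
Σ Lᵢ/(AᵢEᵢ) = 350/(1150×109×10³) + 600/(2375×199×10³) + 525/(1750×123×10³) = 6.501×10⁻⁶ mm/N.
P = 2.969 / 6.501×10⁻⁶ = 456800 N = 456.8 kN, compressive.
For the stainless steel segment, free thermal change = 17.1×10⁻⁶×131×600 = 1.344 mm and elastic change from P = 456800×600/(2375×199×10³) = 0.5799 mm; these oppose, so the net change is 0.764 mm (segment lengthens).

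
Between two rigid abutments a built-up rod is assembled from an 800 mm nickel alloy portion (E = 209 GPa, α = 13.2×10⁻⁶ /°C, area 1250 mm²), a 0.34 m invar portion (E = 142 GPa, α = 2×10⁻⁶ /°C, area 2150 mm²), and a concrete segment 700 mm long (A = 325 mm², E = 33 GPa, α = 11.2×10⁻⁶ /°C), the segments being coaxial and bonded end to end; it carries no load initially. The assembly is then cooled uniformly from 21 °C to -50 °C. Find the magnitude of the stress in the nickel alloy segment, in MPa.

σ ≈ 15.6 MPa (tensile)

Free thermal contraction of the whole bar: Σ αᵢΔT Lᵢ = 13.2×10⁻⁶×71×800 + 2×10⁻⁶×71×340 + 11.2×10⁻⁶×71×700 = 1.355 mm.
The rigid supports impose zero overall length change; the single axial force P common to all segments must satisfy P Σ Lᵢ/(AᵢEᵢ) = δ_free.
The series flexibility is Σ Lᵢ/(AᵢEᵢ) = 800/(1250×209×10³) + 340/(2150×142×10³) + 700/(325×33×10³) = 6.944×10⁻⁵ mm/N.
Hence P = δ_free / Σ(L/AE) = 1.355/6.944×10⁻⁵ = 19.51 kN (tensile).
σ_{nickel alloy} = P / A = 19510 / 1250 = 15.61 MPa.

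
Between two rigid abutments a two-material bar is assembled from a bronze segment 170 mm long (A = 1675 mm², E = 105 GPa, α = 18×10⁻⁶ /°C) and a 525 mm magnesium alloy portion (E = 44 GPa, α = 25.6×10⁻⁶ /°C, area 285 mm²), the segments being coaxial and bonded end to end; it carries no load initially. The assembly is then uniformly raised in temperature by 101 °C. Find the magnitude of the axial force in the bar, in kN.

P ≈ 38.9 kN (compressive)

Free thermal expansion of the whole bar: Σ αᵢΔT Lᵢ = 18×10⁻⁶×101×170 + 25.6×10⁻⁶×101×525 = 1.667 mm.
The rigid supports impose zero overall length change; the single axial force P common to all segments must satisfy P Σ Lᵢ/(AᵢEᵢ) = δ_free.
Σ Lᵢ/(AᵢEᵢ) = 170/(1675×105×10³) + 525/(285×44×10³) = 4.283×10⁻⁵ mm/N.
P = 1.667 / 4.283×10⁻⁵ = 38910 N = 38.91 kN, compressive.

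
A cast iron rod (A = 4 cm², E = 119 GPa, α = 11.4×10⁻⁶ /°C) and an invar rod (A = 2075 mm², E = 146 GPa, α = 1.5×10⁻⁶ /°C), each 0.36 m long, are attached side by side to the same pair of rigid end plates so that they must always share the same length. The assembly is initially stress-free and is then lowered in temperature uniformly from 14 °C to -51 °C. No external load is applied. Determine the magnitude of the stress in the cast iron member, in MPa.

σ ≈ 66.2 MPa (tensile)

Both members must finish at the same length. With the larger α, the cast iron tends to over-contract; the plates restrain it, putting the cast iron in tension and the invar in compression. With no external load the two internal forces are equal and opposite, magnitude P.
Equating the net (thermal + elastic) strains gives |α₁ − α₂|·ΔT = P·[1/(A₁E₁) + 1/(A₂E₂)].
|α₁ − α₂|·ΔT = 9.9×10⁻⁶ × 65 = 0.0006435.
1/(A₁E₁) + 1/(A₂E₂) = 1/(400×119×10³) + 1/(2075×146×10³) = 2.431×10⁻⁸ N⁻¹.
So P = 0.0006435 / 2.431×10⁻⁸ = 26.47 kN.
σ_{cast iron} = P/A₁ = 26470/400 = 66.18 MPa, tensile.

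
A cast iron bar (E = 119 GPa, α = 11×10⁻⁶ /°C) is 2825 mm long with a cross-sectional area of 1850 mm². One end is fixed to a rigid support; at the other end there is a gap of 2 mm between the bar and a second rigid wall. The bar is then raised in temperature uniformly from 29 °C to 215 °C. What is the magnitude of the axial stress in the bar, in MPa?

σ ≈ 159 MPa (compressive)

Unrestrained expansion: δ_free = αΔT L = 11×10⁻⁶ × 186 × 2825 = 5.78 mm.
The gap closes (δ_free > 2 mm) and the wall then resists a further 5.78 − 2 = 3.78 mm of expansion.
So σ = E(δ_free − g)/L = 119×10³ × 3.78/2825 = 159.2 MPa.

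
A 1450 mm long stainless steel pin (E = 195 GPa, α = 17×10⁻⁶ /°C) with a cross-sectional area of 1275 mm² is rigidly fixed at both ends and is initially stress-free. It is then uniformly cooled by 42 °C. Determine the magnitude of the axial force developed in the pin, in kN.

P ≈ 178 kN (tensile)

With zero net strain, σ = E·αΔT = 195 GPa × 17×10⁻⁶ × 42 = 139.2 MPa.
Axial force P = σA = 139.2 × 1275 = 177500 N = 177.5 kN, tensile.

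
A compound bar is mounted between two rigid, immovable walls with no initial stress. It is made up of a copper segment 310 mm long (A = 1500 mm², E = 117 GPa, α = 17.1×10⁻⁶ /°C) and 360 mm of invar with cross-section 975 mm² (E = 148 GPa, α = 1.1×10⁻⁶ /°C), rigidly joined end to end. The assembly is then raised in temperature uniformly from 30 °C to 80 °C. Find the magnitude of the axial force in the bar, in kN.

P ≈ 66.8 kN (compressive)

If the supports were absent, the total length change would be Σ αᵢΔT Lᵢ = 17.1×10⁻⁶×50×310 + 1.1×10⁻⁶×50×360 = 0.2848 mm.
The rigid supports impose zero overall length change; the single axial force P common to all segments must satisfy P Σ Lᵢ/(AᵢEᵢ) = δ_free.
Σ Lᵢ/(AᵢEᵢ) = 310/(1500×117×10³) + 360/(975×148×10³) = 4.261×10⁻⁶ mm/N.
Hence P = δ_free / Σ(L/AE) = 0.2848/4.261×10⁻⁶ = 66.85 kN (compressive).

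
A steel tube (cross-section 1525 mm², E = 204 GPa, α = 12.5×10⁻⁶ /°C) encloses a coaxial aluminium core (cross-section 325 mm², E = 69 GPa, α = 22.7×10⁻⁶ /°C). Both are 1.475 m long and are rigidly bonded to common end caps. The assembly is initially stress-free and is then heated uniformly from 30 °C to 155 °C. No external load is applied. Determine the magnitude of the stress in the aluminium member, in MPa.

The aluminium has the larger α, so on heating it would change length more than the steel if both were free. The rigid plates force a common final length, so the aluminium is put into compression and the steel into tension, with equal and opposite forces P (no external load).
Compatibility of the two members (thermal + elastic change equal): (α₁ − α₂)ΔT = P·[1/(A₁E₁) + 1/(A₂E₂)].
|α₁ − α₂|·ΔT = 10.2×10⁻⁶ × 125 = 0.001275.
1/(A₁E₁) + 1/(A₂E₂) = 1/(1525×204×10³) + 1/(325×69×10³) = 4.781×10⁻⁸ N⁻¹.
P = 0.001275 / 4.781×10⁻⁸ = 26670 N = 26.67 kN.
σ_{aluminium} = P/A₂ = 26670/325 = 82.06 MPa, compressive.

σ ≈ 82.1 MPa (compressive)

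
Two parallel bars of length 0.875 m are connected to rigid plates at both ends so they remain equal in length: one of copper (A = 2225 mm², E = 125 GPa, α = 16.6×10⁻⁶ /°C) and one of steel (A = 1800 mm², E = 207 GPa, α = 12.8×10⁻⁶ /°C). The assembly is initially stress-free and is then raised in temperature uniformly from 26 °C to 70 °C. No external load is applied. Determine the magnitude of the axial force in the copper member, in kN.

Both members must finish at the same length. With the larger α, the copper tends to over-expand; the plates restrain it, putting the copper in compression and the steel in tension. With no external load the two internal forces are equal and opposite, magnitude P.
Equating the net (thermal + elastic) strains gives |α₁ − α₂|·ΔT = P·[1/(A₁E₁) + 1/(A₂E₂)].
|α₁ − α₂|·ΔT = 3.8×10⁻⁶ × 44 = 0.0001672.
1/(A₁E₁) + 1/(A₂E₂) = 1/(2225×125×10³) + 1/(1800×207×10³) = 6.279×10⁻⁹ N⁻¹.
So P = 0.0001672 / 6.279×10⁻⁹ = 26.63 kN.

P ≈ 26.6 kN (compressive in the copper)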